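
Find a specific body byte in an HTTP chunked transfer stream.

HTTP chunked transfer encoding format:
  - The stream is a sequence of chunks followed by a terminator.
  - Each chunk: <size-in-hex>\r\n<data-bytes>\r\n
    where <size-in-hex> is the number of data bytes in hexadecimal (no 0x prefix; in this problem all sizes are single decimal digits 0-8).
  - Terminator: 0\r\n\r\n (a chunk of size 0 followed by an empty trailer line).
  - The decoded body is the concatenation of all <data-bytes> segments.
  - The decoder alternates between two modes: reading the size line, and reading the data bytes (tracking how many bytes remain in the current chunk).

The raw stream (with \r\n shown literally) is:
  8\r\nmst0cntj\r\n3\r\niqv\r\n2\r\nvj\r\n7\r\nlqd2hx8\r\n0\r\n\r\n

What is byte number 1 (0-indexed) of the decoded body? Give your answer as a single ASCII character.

Answer: s

Derivation:
Chunk 1: stream[0..1]='8' size=0x8=8, data at stream[3..11]='mst0cntj' -> body[0..8], body so far='mst0cntj'
Chunk 2: stream[13..14]='3' size=0x3=3, data at stream[16..19]='iqv' -> body[8..11], body so far='mst0cntjiqv'
Chunk 3: stream[21..22]='2' size=0x2=2, data at stream[24..26]='vj' -> body[11..13], body so far='mst0cntjiqvvj'
Chunk 4: stream[28..29]='7' size=0x7=7, data at stream[31..38]='lqd2hx8' -> body[13..20], body so far='mst0cntjiqvvjlqd2hx8'
Chunk 5: stream[40..41]='0' size=0 (terminator). Final body='mst0cntjiqvvjlqd2hx8' (20 bytes)
Body byte 1 = 's'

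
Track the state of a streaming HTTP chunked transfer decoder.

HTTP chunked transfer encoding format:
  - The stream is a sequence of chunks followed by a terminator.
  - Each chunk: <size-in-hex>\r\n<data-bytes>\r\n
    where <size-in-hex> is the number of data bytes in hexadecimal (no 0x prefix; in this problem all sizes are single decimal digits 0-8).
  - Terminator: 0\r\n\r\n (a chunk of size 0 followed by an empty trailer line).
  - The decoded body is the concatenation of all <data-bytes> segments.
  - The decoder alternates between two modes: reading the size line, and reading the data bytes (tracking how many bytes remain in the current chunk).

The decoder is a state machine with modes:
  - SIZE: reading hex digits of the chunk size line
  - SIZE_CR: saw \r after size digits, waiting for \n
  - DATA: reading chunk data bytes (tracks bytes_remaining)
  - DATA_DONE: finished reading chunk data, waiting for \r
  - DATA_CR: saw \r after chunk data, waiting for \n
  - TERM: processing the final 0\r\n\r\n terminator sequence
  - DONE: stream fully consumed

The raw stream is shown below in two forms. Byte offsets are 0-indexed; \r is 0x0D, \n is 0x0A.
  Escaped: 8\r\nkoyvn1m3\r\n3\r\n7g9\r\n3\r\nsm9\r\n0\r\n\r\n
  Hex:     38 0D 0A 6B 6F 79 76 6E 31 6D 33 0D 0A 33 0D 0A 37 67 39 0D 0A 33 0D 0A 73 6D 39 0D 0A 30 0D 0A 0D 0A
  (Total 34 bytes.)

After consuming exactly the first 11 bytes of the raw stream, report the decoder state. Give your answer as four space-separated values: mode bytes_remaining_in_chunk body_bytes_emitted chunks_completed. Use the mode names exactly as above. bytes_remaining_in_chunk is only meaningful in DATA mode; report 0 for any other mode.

Byte 0 = '8': mode=SIZE remaining=0 emitted=0 chunks_done=0
Byte 1 = 0x0D: mode=SIZE_CR remaining=0 emitted=0 chunks_done=0
Byte 2 = 0x0A: mode=DATA remaining=8 emitted=0 chunks_done=0
Byte 3 = 'k': mode=DATA remaining=7 emitted=1 chunks_done=0
Byte 4 = 'o': mode=DATA remaining=6 emitted=2 chunks_done=0
Byte 5 = 'y': mode=DATA remaining=5 emitted=3 chunks_done=0
Byte 6 = 'v': mode=DATA remaining=4 emitted=4 chunks_done=0
Byte 7 = 'n': mode=DATA remaining=3 emitted=5 chunks_done=0
Byte 8 = '1': mode=DATA remaining=2 emitted=6 chunks_done=0
Byte 9 = 'm': mode=DATA remaining=1 emitted=7 chunks_done=0
Byte 10 = '3': mode=DATA_DONE remaining=0 emitted=8 chunks_done=0

Answer: DATA_DONE 0 8 0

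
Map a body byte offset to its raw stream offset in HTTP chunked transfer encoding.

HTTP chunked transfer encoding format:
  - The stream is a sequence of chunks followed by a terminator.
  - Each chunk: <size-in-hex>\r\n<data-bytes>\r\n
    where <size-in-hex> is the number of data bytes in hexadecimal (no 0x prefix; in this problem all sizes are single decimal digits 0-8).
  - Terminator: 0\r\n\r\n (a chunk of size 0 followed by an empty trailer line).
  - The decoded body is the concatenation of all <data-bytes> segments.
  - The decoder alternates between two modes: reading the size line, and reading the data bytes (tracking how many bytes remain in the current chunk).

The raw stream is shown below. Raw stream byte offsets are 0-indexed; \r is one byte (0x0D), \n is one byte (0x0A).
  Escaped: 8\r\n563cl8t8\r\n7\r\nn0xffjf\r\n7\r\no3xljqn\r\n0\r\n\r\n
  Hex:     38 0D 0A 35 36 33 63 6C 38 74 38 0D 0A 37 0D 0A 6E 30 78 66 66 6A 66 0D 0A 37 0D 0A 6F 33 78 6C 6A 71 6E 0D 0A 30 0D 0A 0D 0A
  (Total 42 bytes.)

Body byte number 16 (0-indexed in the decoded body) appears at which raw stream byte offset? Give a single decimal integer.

Chunk 1: stream[0..1]='8' size=0x8=8, data at stream[3..11]='563cl8t8' -> body[0..8], body so far='563cl8t8'
Chunk 2: stream[13..14]='7' size=0x7=7, data at stream[16..23]='n0xffjf' -> body[8..15], body so far='563cl8t8n0xffjf'
Chunk 3: stream[25..26]='7' size=0x7=7, data at stream[28..35]='o3xljqn' -> body[15..22], body so far='563cl8t8n0xffjfo3xljqn'
Chunk 4: stream[37..38]='0' size=0 (terminator). Final body='563cl8t8n0xffjfo3xljqn' (22 bytes)
Body byte 16 at stream offset 29

Answer: 29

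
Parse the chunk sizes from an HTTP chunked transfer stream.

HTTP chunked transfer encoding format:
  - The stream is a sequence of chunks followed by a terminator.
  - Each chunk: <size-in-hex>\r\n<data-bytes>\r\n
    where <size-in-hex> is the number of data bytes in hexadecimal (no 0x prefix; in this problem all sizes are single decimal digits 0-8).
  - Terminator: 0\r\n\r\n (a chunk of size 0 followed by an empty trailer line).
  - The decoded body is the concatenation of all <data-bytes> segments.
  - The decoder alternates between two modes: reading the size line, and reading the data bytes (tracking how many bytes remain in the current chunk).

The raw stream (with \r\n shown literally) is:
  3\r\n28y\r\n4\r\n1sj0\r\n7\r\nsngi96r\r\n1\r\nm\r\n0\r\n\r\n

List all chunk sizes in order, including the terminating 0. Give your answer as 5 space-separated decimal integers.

Answer: 3 4 7 1 0

Derivation:
Chunk 1: stream[0..1]='3' size=0x3=3, data at stream[3..6]='28y' -> body[0..3], body so far='28y'
Chunk 2: stream[8..9]='4' size=0x4=4, data at stream[11..15]='1sj0' -> body[3..7], body so far='28y1sj0'
Chunk 3: stream[17..18]='7' size=0x7=7, data at stream[20..27]='sngi96r' -> body[7..14], body so far='28y1sj0sngi96r'
Chunk 4: stream[29..30]='1' size=0x1=1, data at stream[32..33]='m' -> body[14..15], body so far='28y1sj0sngi96rm'
Chunk 5: stream[35..36]='0' size=0 (terminator). Final body='28y1sj0sngi96rm' (15 bytes)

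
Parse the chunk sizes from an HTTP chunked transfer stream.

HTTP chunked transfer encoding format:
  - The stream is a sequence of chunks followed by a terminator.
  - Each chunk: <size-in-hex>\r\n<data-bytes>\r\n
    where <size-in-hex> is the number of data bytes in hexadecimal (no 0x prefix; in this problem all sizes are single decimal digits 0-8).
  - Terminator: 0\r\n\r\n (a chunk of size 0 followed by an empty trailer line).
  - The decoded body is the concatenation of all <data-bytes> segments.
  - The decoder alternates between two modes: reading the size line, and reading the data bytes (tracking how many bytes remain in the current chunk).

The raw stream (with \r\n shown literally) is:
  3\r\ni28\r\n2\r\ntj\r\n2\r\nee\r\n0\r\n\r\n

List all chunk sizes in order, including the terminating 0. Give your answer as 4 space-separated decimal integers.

Answer: 3 2 2 0

Derivation:
Chunk 1: stream[0..1]='3' size=0x3=3, data at stream[3..6]='i28' -> body[0..3], body so far='i28'
Chunk 2: stream[8..9]='2' size=0x2=2, data at stream[11..13]='tj' -> body[3..5], body so far='i28tj'
Chunk 3: stream[15..16]='2' size=0x2=2, data at stream[18..20]='ee' -> body[5..7], body so far='i28tjee'
Chunk 4: stream[22..23]='0' size=0 (terminator). Final body='i28tjee' (7 bytes)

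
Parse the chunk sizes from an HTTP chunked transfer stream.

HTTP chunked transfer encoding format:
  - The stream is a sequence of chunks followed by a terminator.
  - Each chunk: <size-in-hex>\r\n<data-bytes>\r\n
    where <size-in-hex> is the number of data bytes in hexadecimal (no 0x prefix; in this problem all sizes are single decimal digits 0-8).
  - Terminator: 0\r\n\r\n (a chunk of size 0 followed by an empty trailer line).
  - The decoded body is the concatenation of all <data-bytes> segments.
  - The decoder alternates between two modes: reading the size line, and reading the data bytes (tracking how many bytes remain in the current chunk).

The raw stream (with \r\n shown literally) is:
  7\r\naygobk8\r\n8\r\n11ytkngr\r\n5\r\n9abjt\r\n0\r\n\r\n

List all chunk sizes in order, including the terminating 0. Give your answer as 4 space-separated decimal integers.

Chunk 1: stream[0..1]='7' size=0x7=7, data at stream[3..10]='aygobk8' -> body[0..7], body so far='aygobk8'
Chunk 2: stream[12..13]='8' size=0x8=8, data at stream[15..23]='11ytkngr' -> body[7..15], body so far='aygobk811ytkngr'
Chunk 3: stream[25..26]='5' size=0x5=5, data at stream[28..33]='9abjt' -> body[15..20], body so far='aygobk811ytkngr9abjt'
Chunk 4: stream[35..36]='0' size=0 (terminator). Final body='aygobk811ytkngr9abjt' (20 bytes)

Answer: 7 8 5 0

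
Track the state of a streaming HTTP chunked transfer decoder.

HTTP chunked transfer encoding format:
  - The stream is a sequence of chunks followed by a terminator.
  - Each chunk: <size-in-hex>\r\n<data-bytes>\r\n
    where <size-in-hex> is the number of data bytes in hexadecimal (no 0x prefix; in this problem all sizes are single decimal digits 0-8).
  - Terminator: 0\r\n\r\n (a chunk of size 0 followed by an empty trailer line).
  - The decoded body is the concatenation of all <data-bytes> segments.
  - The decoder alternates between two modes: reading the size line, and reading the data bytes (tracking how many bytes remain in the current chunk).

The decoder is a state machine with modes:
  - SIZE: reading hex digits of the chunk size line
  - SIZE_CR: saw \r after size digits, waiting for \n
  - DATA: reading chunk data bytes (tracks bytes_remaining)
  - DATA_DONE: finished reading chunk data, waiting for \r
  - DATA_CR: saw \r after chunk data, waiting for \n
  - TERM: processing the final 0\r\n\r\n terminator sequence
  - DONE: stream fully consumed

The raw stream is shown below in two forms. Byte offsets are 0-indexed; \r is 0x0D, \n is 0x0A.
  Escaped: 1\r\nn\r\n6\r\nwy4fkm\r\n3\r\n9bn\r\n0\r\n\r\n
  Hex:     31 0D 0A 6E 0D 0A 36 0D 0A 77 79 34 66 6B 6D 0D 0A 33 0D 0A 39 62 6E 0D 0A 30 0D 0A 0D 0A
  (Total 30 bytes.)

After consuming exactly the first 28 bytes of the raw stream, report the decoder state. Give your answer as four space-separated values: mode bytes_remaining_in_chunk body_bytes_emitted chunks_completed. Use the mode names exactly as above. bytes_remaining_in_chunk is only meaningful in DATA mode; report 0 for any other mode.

Answer: TERM 0 10 3

Derivation:
Byte 0 = '1': mode=SIZE remaining=0 emitted=0 chunks_done=0
Byte 1 = 0x0D: mode=SIZE_CR remaining=0 emitted=0 chunks_done=0
Byte 2 = 0x0A: mode=DATA remaining=1 emitted=0 chunks_done=0
Byte 3 = 'n': mode=DATA_DONE remaining=0 emitted=1 chunks_done=0
Byte 4 = 0x0D: mode=DATA_CR remaining=0 emitted=1 chunks_done=0
Byte 5 = 0x0A: mode=SIZE remaining=0 emitted=1 chunks_done=1
Byte 6 = '6': mode=SIZE remaining=0 emitted=1 chunks_done=1
Byte 7 = 0x0D: mode=SIZE_CR remaining=0 emitted=1 chunks_done=1
Byte 8 = 0x0A: mode=DATA remaining=6 emitted=1 chunks_done=1
Byte 9 = 'w': mode=DATA remaining=5 emitted=2 chunks_done=1
Byte 10 = 'y': mode=DATA remaining=4 emitted=3 chunks_done=1
Byte 11 = '4': mode=DATA remaining=3 emitted=4 chunks_done=1
Byte 12 = 'f': mode=DATA remaining=2 emitted=5 chunks_done=1
Byte 13 = 'k': mode=DATA remaining=1 emitted=6 chunks_done=1
Byte 14 = 'm': mode=DATA_DONE remaining=0 emitted=7 chunks_done=1
Byte 15 = 0x0D: mode=DATA_CR remaining=0 emitted=7 chunks_done=1
Byte 16 = 0x0A: mode=SIZE remaining=0 emitted=7 chunks_done=2
Byte 17 = '3': mode=SIZE remaining=0 emitted=7 chunks_done=2
Byte 18 = 0x0D: mode=SIZE_CR remaining=0 emitted=7 chunks_done=2
Byte 19 = 0x0A: mode=DATA remaining=3 emitted=7 chunks_done=2
Byte 20 = '9': mode=DATA remaining=2 emitted=8 chunks_done=2
Byte 21 = 'b': mode=DATA remaining=1 emitted=9 chunks_done=2
Byte 22 = 'n': mode=DATA_DONE remaining=0 emitted=10 chunks_done=2
Byte 23 = 0x0D: mode=DATA_CR remaining=0 emitted=10 chunks_done=2
Byte 24 = 0x0A: mode=SIZE remaining=0 emitted=10 chunks_done=3
Byte 25 = '0': mode=SIZE remaining=0 emitted=10 chunks_done=3
Byte 26 = 0x0D: mode=SIZE_CR remaining=0 emitted=10 chunks_done=3
Byte 27 = 0x0A: mode=TERM remaining=0 emitted=10 chunks_done=3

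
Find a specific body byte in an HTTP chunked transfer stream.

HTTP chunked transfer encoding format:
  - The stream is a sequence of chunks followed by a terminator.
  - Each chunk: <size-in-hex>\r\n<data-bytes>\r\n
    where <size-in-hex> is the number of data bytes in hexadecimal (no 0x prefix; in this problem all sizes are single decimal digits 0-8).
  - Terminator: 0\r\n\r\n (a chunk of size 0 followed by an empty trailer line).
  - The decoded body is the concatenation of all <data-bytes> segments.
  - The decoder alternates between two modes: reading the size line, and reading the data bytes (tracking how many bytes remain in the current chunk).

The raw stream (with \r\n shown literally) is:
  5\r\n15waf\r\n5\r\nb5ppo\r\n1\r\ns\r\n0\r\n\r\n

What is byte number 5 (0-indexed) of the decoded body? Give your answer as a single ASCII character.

Chunk 1: stream[0..1]='5' size=0x5=5, data at stream[3..8]='15waf' -> body[0..5], body so far='15waf'
Chunk 2: stream[10..11]='5' size=0x5=5, data at stream[13..18]='b5ppo' -> body[5..10], body so far='15wafb5ppo'
Chunk 3: stream[20..21]='1' size=0x1=1, data at stream[23..24]='s' -> body[10..11], body so far='15wafb5ppos'
Chunk 4: stream[26..27]='0' size=0 (terminator). Final body='15wafb5ppos' (11 bytes)
Body byte 5 = 'b'

Answer: b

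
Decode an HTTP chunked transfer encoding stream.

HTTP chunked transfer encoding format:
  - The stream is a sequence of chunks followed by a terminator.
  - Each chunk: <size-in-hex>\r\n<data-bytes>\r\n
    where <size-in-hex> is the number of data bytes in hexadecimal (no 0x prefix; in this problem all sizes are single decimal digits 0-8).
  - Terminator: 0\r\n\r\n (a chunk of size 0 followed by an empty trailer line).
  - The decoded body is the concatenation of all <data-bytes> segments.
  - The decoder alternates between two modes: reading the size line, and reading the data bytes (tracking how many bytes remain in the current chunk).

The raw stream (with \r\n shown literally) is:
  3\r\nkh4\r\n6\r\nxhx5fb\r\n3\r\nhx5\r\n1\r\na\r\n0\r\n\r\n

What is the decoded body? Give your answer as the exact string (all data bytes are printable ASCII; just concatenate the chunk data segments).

Chunk 1: stream[0..1]='3' size=0x3=3, data at stream[3..6]='kh4' -> body[0..3], body so far='kh4'
Chunk 2: stream[8..9]='6' size=0x6=6, data at stream[11..17]='xhx5fb' -> body[3..9], body so far='kh4xhx5fb'
Chunk 3: stream[19..20]='3' size=0x3=3, data at stream[22..25]='hx5' -> body[9..12], body so far='kh4xhx5fbhx5'
Chunk 4: stream[27..28]='1' size=0x1=1, data at stream[30..31]='a' -> body[12..13], body so far='kh4xhx5fbhx5a'
Chunk 5: stream[33..34]='0' size=0 (terminator). Final body='kh4xhx5fbhx5a' (13 bytes)

Answer: kh4xhx5fbhx5a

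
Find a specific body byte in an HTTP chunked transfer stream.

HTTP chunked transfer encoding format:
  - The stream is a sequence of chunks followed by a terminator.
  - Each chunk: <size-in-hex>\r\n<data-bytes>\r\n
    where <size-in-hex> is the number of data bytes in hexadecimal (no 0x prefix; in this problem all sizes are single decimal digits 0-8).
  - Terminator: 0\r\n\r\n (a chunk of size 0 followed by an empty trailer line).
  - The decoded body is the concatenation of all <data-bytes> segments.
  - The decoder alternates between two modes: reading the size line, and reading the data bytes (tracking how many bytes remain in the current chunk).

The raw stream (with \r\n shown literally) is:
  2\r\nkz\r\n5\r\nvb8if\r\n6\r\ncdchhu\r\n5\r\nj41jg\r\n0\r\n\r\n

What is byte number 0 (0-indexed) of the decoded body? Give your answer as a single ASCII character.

Chunk 1: stream[0..1]='2' size=0x2=2, data at stream[3..5]='kz' -> body[0..2], body so far='kz'
Chunk 2: stream[7..8]='5' size=0x5=5, data at stream[10..15]='vb8if' -> body[2..7], body so far='kzvb8if'
Chunk 3: stream[17..18]='6' size=0x6=6, data at stream[20..26]='cdchhu' -> body[7..13], body so far='kzvb8ifcdchhu'
Chunk 4: stream[28..29]='5' size=0x5=5, data at stream[31..36]='j41jg' -> body[13..18], body so far='kzvb8ifcdchhuj41jg'
Chunk 5: stream[38..39]='0' size=0 (terminator). Final body='kzvb8ifcdchhuj41jg' (18 bytes)
Body byte 0 = 'k'

Answer: k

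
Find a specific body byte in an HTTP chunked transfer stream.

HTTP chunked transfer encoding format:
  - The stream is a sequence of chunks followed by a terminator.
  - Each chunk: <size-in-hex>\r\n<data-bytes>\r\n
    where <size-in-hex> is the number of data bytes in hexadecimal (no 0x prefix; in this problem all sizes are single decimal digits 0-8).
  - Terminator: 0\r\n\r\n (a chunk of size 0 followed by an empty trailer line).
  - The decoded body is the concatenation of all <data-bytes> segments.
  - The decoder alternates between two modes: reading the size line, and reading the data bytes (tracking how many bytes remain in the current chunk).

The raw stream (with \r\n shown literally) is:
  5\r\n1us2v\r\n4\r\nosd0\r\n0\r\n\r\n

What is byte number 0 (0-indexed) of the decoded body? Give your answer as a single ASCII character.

Chunk 1: stream[0..1]='5' size=0x5=5, data at stream[3..8]='1us2v' -> body[0..5], body so far='1us2v'
Chunk 2: stream[10..11]='4' size=0x4=4, data at stream[13..17]='osd0' -> body[5..9], body so far='1us2vosd0'
Chunk 3: stream[19..20]='0' size=0 (terminator). Final body='1us2vosd0' (9 bytes)
Body byte 0 = '1'

Answer: 1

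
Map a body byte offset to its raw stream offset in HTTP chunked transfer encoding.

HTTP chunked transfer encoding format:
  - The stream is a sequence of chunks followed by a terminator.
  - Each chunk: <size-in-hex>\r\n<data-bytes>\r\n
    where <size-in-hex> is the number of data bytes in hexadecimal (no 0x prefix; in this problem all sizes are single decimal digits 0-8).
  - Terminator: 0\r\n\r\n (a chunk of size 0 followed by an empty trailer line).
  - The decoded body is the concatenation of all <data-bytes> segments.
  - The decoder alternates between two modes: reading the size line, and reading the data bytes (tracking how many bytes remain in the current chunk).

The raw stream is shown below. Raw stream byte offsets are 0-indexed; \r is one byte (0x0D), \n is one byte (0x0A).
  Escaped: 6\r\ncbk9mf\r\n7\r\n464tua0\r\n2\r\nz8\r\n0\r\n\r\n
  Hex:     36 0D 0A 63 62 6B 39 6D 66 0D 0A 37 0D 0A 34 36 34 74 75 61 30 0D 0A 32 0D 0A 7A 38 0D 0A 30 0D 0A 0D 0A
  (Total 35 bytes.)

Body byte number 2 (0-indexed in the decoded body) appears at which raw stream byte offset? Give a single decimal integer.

Chunk 1: stream[0..1]='6' size=0x6=6, data at stream[3..9]='cbk9mf' -> body[0..6], body so far='cbk9mf'
Chunk 2: stream[11..12]='7' size=0x7=7, data at stream[14..21]='464tua0' -> body[6..13], body so far='cbk9mf464tua0'
Chunk 3: stream[23..24]='2' size=0x2=2, data at stream[26..28]='z8' -> body[13..15], body so far='cbk9mf464tua0z8'
Chunk 4: stream[30..31]='0' size=0 (terminator). Final body='cbk9mf464tua0z8' (15 bytes)
Body byte 2 at stream offset 5

Answer: 5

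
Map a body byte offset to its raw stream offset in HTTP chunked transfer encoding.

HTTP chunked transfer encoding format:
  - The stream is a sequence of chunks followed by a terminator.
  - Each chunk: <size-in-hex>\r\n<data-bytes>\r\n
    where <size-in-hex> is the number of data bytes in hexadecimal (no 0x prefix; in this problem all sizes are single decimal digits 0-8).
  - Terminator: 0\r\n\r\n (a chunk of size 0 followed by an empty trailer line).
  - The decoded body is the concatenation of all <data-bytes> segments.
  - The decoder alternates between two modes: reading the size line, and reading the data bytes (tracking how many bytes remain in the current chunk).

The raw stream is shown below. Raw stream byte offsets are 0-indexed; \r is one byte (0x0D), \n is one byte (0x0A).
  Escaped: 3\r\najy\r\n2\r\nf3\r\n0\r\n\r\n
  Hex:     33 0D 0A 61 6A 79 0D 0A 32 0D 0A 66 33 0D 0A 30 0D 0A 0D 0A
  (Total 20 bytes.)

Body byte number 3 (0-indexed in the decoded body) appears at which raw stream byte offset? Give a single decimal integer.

Answer: 11

Derivation:
Chunk 1: stream[0..1]='3' size=0x3=3, data at stream[3..6]='ajy' -> body[0..3], body so far='ajy'
Chunk 2: stream[8..9]='2' size=0x2=2, data at stream[11..13]='f3' -> body[3..5], body so far='ajyf3'
Chunk 3: stream[15..16]='0' size=0 (terminator). Final body='ajyf3' (5 bytes)
Body byte 3 at stream offset 11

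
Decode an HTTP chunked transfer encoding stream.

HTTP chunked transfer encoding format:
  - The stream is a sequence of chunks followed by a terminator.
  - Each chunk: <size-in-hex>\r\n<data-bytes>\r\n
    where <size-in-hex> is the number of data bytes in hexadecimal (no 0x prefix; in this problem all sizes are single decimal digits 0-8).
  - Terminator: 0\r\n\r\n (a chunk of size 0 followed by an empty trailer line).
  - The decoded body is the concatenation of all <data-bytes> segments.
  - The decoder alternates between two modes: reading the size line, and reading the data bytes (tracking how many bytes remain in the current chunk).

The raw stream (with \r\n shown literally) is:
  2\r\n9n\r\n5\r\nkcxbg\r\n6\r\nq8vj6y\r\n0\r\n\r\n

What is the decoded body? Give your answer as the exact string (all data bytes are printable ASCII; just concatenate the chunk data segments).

Chunk 1: stream[0..1]='2' size=0x2=2, data at stream[3..5]='9n' -> body[0..2], body so far='9n'
Chunk 2: stream[7..8]='5' size=0x5=5, data at stream[10..15]='kcxbg' -> body[2..7], body so far='9nkcxbg'
Chunk 3: stream[17..18]='6' size=0x6=6, data at stream[20..26]='q8vj6y' -> body[7..13], body so far='9nkcxbgq8vj6y'
Chunk 4: stream[28..29]='0' size=0 (terminator). Final body='9nkcxbgq8vj6y' (13 bytes)

Answer: 9nkcxbgq8vj6y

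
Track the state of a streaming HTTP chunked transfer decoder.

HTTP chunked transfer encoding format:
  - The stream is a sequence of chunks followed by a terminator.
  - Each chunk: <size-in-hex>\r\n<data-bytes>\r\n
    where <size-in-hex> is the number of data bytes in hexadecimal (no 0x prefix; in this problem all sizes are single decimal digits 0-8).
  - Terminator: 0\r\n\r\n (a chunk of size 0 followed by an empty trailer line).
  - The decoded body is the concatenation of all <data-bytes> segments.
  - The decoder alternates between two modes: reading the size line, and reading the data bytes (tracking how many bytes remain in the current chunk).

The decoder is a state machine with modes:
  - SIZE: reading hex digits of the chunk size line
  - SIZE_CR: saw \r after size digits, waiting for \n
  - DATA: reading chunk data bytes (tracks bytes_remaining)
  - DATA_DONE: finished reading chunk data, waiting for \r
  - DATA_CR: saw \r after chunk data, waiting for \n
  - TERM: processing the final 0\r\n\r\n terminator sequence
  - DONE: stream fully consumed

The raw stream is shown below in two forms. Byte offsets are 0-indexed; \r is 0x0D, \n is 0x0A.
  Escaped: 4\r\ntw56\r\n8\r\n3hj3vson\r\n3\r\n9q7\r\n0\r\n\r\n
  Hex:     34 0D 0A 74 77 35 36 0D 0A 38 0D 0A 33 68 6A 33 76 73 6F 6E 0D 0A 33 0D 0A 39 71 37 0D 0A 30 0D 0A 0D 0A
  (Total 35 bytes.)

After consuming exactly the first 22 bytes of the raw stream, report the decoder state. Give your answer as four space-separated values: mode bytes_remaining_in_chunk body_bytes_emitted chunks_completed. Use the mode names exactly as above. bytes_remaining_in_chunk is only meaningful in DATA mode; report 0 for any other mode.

Answer: SIZE 0 12 2

Derivation:
Byte 0 = '4': mode=SIZE remaining=0 emitted=0 chunks_done=0
Byte 1 = 0x0D: mode=SIZE_CR remaining=0 emitted=0 chunks_done=0
Byte 2 = 0x0A: mode=DATA remaining=4 emitted=0 chunks_done=0
Byte 3 = 't': mode=DATA remaining=3 emitted=1 chunks_done=0
Byte 4 = 'w': mode=DATA remaining=2 emitted=2 chunks_done=0
Byte 5 = '5': mode=DATA remaining=1 emitted=3 chunks_done=0
Byte 6 = '6': mode=DATA_DONE remaining=0 emitted=4 chunks_done=0
Byte 7 = 0x0D: mode=DATA_CR remaining=0 emitted=4 chunks_done=0
Byte 8 = 0x0A: mode=SIZE remaining=0 emitted=4 chunks_done=1
Byte 9 = '8': mode=SIZE remaining=0 emitted=4 chunks_done=1
Byte 10 = 0x0D: mode=SIZE_CR remaining=0 emitted=4 chunks_done=1
Byte 11 = 0x0A: mode=DATA remaining=8 emitted=4 chunks_done=1
Byte 12 = '3': mode=DATA remaining=7 emitted=5 chunks_done=1
Byte 13 = 'h': mode=DATA remaining=6 emitted=6 chunks_done=1
Byte 14 = 'j': mode=DATA remaining=5 emitted=7 chunks_done=1
Byte 15 = '3': mode=DATA remaining=4 emitted=8 chunks_done=1
Byte 16 = 'v': mode=DATA remaining=3 emitted=9 chunks_done=1
Byte 17 = 's': mode=DATA remaining=2 emitted=10 chunks_done=1
Byte 18 = 'o': mode=DATA remaining=1 emitted=11 chunks_done=1
Byte 19 = 'n': mode=DATA_DONE remaining=0 emitted=12 chunks_done=1
Byte 20 = 0x0D: mode=DATA_CR remaining=0 emitted=12 chunks_done=1
Byte 21 = 0x0A: mode=SIZE remaining=0 emitted=12 chunks_done=2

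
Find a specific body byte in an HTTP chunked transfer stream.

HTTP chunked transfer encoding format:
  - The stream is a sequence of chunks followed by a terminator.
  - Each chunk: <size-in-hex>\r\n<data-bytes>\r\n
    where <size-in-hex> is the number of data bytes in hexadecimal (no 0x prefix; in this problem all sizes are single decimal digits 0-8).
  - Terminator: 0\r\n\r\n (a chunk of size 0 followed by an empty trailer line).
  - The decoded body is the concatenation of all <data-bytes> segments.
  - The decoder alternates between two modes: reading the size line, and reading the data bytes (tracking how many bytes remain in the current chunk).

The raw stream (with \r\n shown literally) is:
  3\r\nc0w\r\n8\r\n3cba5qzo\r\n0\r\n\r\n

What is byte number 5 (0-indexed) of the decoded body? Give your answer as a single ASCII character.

Answer: b

Derivation:
Chunk 1: stream[0..1]='3' size=0x3=3, data at stream[3..6]='c0w' -> body[0..3], body so far='c0w'
Chunk 2: stream[8..9]='8' size=0x8=8, data at stream[11..19]='3cba5qzo' -> body[3..11], body so far='c0w3cba5qzo'
Chunk 3: stream[21..22]='0' size=0 (terminator). Final body='c0w3cba5qzo' (11 bytes)
Body byte 5 = 'b'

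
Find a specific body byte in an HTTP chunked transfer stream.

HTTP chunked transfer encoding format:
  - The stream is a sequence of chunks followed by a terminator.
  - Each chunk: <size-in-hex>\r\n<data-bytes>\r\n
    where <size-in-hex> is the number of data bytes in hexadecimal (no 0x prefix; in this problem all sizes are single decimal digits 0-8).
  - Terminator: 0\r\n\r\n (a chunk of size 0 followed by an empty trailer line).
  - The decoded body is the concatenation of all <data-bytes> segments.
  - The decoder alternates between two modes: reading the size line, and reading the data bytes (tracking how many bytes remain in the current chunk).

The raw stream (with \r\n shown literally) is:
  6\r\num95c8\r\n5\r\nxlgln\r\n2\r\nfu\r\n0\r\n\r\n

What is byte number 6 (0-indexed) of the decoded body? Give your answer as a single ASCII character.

Chunk 1: stream[0..1]='6' size=0x6=6, data at stream[3..9]='um95c8' -> body[0..6], body so far='um95c8'
Chunk 2: stream[11..12]='5' size=0x5=5, data at stream[14..19]='xlgln' -> body[6..11], body so far='um95c8xlgln'
Chunk 3: stream[21..22]='2' size=0x2=2, data at stream[24..26]='fu' -> body[11..13], body so far='um95c8xlglnfu'
Chunk 4: stream[28..29]='0' size=0 (terminator). Final body='um95c8xlglnfu' (13 bytes)
Body byte 6 = 'x'

Answer: x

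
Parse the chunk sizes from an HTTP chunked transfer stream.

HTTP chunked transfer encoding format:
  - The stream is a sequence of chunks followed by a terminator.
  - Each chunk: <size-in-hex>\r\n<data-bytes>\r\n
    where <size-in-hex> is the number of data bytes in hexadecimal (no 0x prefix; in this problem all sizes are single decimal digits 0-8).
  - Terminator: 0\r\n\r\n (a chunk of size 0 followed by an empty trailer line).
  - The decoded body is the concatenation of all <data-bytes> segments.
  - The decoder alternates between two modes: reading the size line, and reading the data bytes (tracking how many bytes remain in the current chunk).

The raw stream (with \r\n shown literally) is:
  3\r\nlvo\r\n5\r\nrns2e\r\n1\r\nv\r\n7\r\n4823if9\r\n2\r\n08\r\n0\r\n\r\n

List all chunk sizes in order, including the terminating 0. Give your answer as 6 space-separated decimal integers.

Answer: 3 5 1 7 2 0

Derivation:
Chunk 1: stream[0..1]='3' size=0x3=3, data at stream[3..6]='lvo' -> body[0..3], body so far='lvo'
Chunk 2: stream[8..9]='5' size=0x5=5, data at stream[11..16]='rns2e' -> body[3..8], body so far='lvorns2e'
Chunk 3: stream[18..19]='1' size=0x1=1, data at stream[21..22]='v' -> body[8..9], body so far='lvorns2ev'
Chunk 4: stream[24..25]='7' size=0x7=7, data at stream[27..34]='4823if9' -> body[9..16], body so far='lvorns2ev4823if9'
Chunk 5: stream[36..37]='2' size=0x2=2, data at stream[39..41]='08' -> body[16..18], body so far='lvorns2ev4823if908'
Chunk 6: stream[43..44]='0' size=0 (terminator). Final body='lvorns2ev4823if908' (18 bytes)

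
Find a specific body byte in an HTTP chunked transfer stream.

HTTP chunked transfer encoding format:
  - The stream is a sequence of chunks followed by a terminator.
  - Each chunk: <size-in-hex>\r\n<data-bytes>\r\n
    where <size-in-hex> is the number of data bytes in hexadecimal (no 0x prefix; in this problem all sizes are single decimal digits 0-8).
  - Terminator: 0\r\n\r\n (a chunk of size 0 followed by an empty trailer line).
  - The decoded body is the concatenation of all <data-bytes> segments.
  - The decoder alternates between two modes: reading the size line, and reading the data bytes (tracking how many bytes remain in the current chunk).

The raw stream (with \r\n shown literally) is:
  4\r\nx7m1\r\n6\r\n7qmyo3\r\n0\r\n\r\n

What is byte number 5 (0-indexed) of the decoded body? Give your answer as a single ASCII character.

Answer: q

Derivation:
Chunk 1: stream[0..1]='4' size=0x4=4, data at stream[3..7]='x7m1' -> body[0..4], body so far='x7m1'
Chunk 2: stream[9..10]='6' size=0x6=6, data at stream[12..18]='7qmyo3' -> body[4..10], body so far='x7m17qmyo3'
Chunk 3: stream[20..21]='0' size=0 (terminator). Final body='x7m17qmyo3' (10 bytes)
Body byte 5 = 'q'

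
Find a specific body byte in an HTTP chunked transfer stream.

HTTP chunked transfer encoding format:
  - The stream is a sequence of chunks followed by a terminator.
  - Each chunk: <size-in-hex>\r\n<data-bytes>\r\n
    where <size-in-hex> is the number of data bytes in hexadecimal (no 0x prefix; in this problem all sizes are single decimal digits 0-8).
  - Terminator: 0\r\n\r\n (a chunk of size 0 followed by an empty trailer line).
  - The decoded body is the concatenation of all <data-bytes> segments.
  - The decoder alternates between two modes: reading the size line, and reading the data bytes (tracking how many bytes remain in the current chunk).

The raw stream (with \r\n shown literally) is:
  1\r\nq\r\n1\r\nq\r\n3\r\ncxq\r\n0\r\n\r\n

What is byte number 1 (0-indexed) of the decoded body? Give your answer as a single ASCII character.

Chunk 1: stream[0..1]='1' size=0x1=1, data at stream[3..4]='q' -> body[0..1], body so far='q'
Chunk 2: stream[6..7]='1' size=0x1=1, data at stream[9..10]='q' -> body[1..2], body so far='qq'
Chunk 3: stream[12..13]='3' size=0x3=3, data at stream[15..18]='cxq' -> body[2..5], body so far='qqcxq'
Chunk 4: stream[20..21]='0' size=0 (terminator). Final body='qqcxq' (5 bytes)
Body byte 1 = 'q'

Answer: q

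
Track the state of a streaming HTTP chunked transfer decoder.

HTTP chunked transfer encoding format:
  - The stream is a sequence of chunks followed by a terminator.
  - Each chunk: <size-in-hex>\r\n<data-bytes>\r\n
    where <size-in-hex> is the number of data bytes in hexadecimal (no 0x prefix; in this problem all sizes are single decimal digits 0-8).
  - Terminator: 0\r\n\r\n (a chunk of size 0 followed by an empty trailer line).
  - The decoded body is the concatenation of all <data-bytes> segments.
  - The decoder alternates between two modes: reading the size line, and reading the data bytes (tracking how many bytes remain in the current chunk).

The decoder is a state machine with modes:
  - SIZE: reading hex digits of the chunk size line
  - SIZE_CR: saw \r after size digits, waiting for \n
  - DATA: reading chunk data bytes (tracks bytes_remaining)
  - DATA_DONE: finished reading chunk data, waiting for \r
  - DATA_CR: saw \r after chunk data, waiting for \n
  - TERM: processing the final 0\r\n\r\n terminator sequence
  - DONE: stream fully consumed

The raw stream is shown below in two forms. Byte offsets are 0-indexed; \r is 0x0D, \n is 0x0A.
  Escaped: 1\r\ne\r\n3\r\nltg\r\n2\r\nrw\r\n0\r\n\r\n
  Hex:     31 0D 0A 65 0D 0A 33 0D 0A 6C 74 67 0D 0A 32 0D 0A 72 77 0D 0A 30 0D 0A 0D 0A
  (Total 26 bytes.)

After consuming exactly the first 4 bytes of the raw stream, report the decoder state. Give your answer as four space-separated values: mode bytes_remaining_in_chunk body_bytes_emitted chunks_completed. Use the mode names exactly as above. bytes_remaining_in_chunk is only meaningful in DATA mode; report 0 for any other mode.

Answer: DATA_DONE 0 1 0

Derivation:
Byte 0 = '1': mode=SIZE remaining=0 emitted=0 chunks_done=0
Byte 1 = 0x0D: mode=SIZE_CR remaining=0 emitted=0 chunks_done=0
Byte 2 = 0x0A: mode=DATA remaining=1 emitted=0 chunks_done=0
Byte 3 = 'e': mode=DATA_DONE remaining=0 emitted=1 chunks_done=0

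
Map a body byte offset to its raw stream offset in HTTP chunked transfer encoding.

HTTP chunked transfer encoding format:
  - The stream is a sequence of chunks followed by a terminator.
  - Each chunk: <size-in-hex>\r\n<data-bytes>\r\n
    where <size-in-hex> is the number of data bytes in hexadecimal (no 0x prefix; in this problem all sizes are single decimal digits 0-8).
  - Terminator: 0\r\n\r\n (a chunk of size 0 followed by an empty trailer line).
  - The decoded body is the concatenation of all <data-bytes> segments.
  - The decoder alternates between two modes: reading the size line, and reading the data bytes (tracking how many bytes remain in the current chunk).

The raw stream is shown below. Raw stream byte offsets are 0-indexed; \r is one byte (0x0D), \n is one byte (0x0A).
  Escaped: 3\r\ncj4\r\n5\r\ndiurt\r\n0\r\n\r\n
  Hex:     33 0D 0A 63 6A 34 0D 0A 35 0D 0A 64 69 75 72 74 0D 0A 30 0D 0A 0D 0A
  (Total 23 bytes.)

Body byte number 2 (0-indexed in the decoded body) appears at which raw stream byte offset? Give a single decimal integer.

Chunk 1: stream[0..1]='3' size=0x3=3, data at stream[3..6]='cj4' -> body[0..3], body so far='cj4'
Chunk 2: stream[8..9]='5' size=0x5=5, data at stream[11..16]='diurt' -> body[3..8], body so far='cj4diurt'
Chunk 3: stream[18..19]='0' size=0 (terminator). Final body='cj4diurt' (8 bytes)
Body byte 2 at stream offset 5

Answer: 5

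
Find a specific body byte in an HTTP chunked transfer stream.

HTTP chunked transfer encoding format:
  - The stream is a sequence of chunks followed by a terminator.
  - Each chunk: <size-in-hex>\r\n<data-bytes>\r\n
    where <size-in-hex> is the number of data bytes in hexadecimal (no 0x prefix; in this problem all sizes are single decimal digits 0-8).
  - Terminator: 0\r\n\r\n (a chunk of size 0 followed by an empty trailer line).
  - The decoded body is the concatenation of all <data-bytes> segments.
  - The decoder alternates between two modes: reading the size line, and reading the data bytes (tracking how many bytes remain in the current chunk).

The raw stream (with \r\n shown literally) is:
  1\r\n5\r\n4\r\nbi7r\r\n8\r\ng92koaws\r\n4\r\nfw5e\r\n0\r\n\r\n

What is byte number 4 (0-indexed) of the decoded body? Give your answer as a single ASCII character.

Answer: r

Derivation:
Chunk 1: stream[0..1]='1' size=0x1=1, data at stream[3..4]='5' -> body[0..1], body so far='5'
Chunk 2: stream[6..7]='4' size=0x4=4, data at stream[9..13]='bi7r' -> body[1..5], body so far='5bi7r'
Chunk 3: stream[15..16]='8' size=0x8=8, data at stream[18..26]='g92koaws' -> body[5..13], body so far='5bi7rg92koaws'
Chunk 4: stream[28..29]='4' size=0x4=4, data at stream[31..35]='fw5e' -> body[13..17], body so far='5bi7rg92koawsfw5e'
Chunk 5: stream[37..38]='0' size=0 (terminator). Final body='5bi7rg92koawsfw5e' (17 bytes)
Body byte 4 = 'r'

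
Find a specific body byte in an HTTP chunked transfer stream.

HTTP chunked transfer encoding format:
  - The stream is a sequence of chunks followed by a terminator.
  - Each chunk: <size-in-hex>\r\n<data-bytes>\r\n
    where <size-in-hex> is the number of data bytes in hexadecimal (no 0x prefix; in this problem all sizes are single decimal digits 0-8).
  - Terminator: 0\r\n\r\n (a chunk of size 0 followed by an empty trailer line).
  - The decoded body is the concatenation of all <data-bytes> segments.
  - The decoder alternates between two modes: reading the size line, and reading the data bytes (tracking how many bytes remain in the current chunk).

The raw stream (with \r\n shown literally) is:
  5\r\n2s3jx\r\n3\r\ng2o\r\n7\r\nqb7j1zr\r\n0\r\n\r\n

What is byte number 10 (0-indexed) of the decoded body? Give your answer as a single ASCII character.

Chunk 1: stream[0..1]='5' size=0x5=5, data at stream[3..8]='2s3jx' -> body[0..5], body so far='2s3jx'
Chunk 2: stream[10..11]='3' size=0x3=3, data at stream[13..16]='g2o' -> body[5..8], body so far='2s3jxg2o'
Chunk 3: stream[18..19]='7' size=0x7=7, data at stream[21..28]='qb7j1zr' -> body[8..15], body so far='2s3jxg2oqb7j1zr'
Chunk 4: stream[30..31]='0' size=0 (terminator). Final body='2s3jxg2oqb7j1zr' (15 bytes)
Body byte 10 = '7'

Answer: 7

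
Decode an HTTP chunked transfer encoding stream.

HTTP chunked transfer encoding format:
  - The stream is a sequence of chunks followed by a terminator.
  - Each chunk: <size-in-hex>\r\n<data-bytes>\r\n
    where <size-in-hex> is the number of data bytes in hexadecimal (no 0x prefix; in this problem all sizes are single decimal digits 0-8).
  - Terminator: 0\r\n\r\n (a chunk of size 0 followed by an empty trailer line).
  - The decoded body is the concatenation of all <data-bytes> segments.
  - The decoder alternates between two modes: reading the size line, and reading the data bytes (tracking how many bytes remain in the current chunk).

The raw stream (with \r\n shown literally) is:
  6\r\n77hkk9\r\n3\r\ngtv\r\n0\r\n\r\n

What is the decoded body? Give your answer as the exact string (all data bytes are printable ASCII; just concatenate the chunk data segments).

Answer: 77hkk9gtv

Derivation:
Chunk 1: stream[0..1]='6' size=0x6=6, data at stream[3..9]='77hkk9' -> body[0..6], body so far='77hkk9'
Chunk 2: stream[11..12]='3' size=0x3=3, data at stream[14..17]='gtv' -> body[6..9], body so far='77hkk9gtv'
Chunk 3: stream[19..20]='0' size=0 (terminator). Final body='77hkk9gtv' (9 bytes)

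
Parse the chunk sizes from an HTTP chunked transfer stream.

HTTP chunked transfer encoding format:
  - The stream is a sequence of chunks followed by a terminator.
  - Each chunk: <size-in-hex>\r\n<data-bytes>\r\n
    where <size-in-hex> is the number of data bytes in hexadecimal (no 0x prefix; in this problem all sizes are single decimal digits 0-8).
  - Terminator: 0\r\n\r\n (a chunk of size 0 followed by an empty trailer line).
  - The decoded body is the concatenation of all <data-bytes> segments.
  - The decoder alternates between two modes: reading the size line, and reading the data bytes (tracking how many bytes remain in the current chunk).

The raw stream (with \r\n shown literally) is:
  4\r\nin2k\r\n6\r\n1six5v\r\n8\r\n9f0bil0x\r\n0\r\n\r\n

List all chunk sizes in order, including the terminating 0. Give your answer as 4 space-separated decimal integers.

Chunk 1: stream[0..1]='4' size=0x4=4, data at stream[3..7]='in2k' -> body[0..4], body so far='in2k'
Chunk 2: stream[9..10]='6' size=0x6=6, data at stream[12..18]='1six5v' -> body[4..10], body so far='in2k1six5v'
Chunk 3: stream[20..21]='8' size=0x8=8, data at stream[23..31]='9f0bil0x' -> body[10..18], body so far='in2k1six5v9f0bil0x'
Chunk 4: stream[33..34]='0' size=0 (terminator). Final body='in2k1six5v9f0bil0x' (18 bytes)

Answer: 4 6 8 0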